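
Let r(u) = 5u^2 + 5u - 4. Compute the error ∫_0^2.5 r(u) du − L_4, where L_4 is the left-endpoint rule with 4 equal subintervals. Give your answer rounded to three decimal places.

Exact integral: ∫_0^2.5 r(u) du ≈ 31.66667.
L_4 = 18.80859375.
Error ≈ 31.66667 − 18.80859375 ≈ 12.858.

12.858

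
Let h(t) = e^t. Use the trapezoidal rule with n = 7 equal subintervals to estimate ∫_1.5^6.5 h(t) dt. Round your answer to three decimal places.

Δt = (6.5 − 1.5)/7 = 5/7.
h(1.5) ≈ 4.482, h(31/14) ≈ 9.155, h(41/14) ≈ 18.701, h(51/14) ≈ 38.201, h(61/14) ≈ 78.034, h(71/14) ≈ 159.402, h(81/14) ≈ 325.615, h(6.5) ≈ 665.142.
T_7 = (Δt/2)·[h(t_0) + 2h(t_1) + ... + 2h(t_{6}) + h(t_7)].
Sum ≈ 688.513.

688.513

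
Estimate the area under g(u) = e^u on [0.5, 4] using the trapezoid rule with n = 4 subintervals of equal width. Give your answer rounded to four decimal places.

Δu = (4 − 0.5)/4 = 0.875.
g(0.5) ≈ 1.6487, g(1.375) ≈ 3.9551, g(2.25) ≈ 9.4877, g(3.125) ≈ 22.7599, g(4) ≈ 54.5982.
T_4 = (Δu/2)·[g(u_0) + 2g(u_1) + 2g(u_2) + 2g(u_3) + g(u_4)].
Sum ≈ 56.2854.

56.2854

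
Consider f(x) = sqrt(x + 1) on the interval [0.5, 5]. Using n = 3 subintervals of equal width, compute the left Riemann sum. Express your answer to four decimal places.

7.6172

Δx = (5 − 0.5)/3 = 1.5.
Left endpoints: 0.5, 2, 3.5.
f(0.5) ≈ 1.2247, f(2) ≈ 1.7321, f(3.5) ≈ 2.1213.
Sum = Δx · [f(0.5) + f(2) + f(3.5)].
Sum ≈ 7.6172.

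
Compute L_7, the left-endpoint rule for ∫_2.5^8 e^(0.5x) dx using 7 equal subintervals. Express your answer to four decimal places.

Δx = (8 − 2.5)/7 = 11/14.
Left endpoints: 2.5, 23/7, 57/14, 34/7, 79/14, 45/7, 101/14.
f(2.5) ≈ 3.4903, f(23/7) ≈ 5.1699, f(57/14) ≈ 7.6577, f(34/7) ≈ 11.3427, f(79/14) ≈ 16.8008, f(45/7) ≈ 24.8855, f(101/14) ≈ 36.8606.
Sum = Δx · [f(2.5) + f(23/7) + f(57/14) + ...].
Sum ≈ 83.4488.

83.4488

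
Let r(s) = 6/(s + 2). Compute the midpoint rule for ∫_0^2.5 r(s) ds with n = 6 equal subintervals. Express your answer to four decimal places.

4.8570

Δs = (2.5 − 0)/6 = 5/12.
Midpoints: 5/24, 0.625, 25/24, 35/24, 1.875, 55/24.
r(5/24) = 144/53, r(0.625) = 16/7, r(25/24) = 144/73, r(35/24) = 144/83, r(1.875) = 48/31, r(55/24) = 144/103.
Sum = Δs · [r(5/24) + r(0.625) + r(25/24) + ...].
Sum ≈ 4.8570.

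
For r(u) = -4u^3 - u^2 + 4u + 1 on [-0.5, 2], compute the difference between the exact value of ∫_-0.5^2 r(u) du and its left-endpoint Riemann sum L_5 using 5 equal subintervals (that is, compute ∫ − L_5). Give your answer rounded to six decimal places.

-5.520833

Exact integral: ∫_-0.5^2 r(u) du ≈ -8.64583333.
L_5 = -3.125.
Error ≈ -8.64583333 − (-3.125) ≈ -5.520833.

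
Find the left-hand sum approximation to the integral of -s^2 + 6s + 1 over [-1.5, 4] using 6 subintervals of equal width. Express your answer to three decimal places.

14.698

Δs = (4 − (-1.5))/6 = 11/12.
Left endpoints: -1.5, -7/12, 1/3, 1.25, 13/6, 37/12.
f(-1.5) = -10.25, f(-7/12) = -409/144, f(1/3) = 26/9, f(1.25) = 6.9375, f(13/6) = 335/36, f(37/12) = 1439/144.
Sum = Δs · [f(-1.5) + f(-7/12) + f(1/3) + ...].
Sum ≈ 14.698.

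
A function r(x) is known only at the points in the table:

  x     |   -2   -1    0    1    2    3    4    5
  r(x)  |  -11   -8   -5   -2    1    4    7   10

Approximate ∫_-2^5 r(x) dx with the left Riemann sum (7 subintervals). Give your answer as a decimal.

-14

Δx = 1.
Sum = 1·[(-11) + (-8) + (-5) + (-2) + 1 + 4 + 7] = -14.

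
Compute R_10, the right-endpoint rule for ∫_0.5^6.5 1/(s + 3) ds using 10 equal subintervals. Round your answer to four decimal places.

0.9465

Δs = (6.5 − 0.5)/10 = 0.6.
Right endpoints: 1.1, 1.7, 2.3, 2.9, 3.5, 4.1, 4.7, 5.3, 5.9, 6.5.
f(1.1) = 10/41, f(1.7) = 10/47, f(2.3) = 10/53, f(2.9) = 10/59, f(3.5) = 2/13, f(4.1) = 10/71, f(4.7) = 10/77, f(5.3) = 10/83, f(5.9) = 10/89, f(6.5) = 2/19.
Sum = Δs · [f(1.1) + f(1.7) + f(2.3) + ...].
Sum ≈ 0.9465.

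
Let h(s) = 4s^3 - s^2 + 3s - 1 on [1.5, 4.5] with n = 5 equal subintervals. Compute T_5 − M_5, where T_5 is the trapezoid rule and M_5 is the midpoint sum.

9.45

T_5 = 406.05.
M_5 = 396.6.
T_5 − M_5 = 9.45.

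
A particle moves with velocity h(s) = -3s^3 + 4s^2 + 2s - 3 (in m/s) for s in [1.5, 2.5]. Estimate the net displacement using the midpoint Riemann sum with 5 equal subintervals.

-8.12

Δs = (2.5 − 1.5)/5 = 0.2.
Midpoints: 1.6, 1.8, 2, 2.2, 2.4.
h(1.6) = -1.848, h(1.8) = -3.936, h(2) = -7, h(2.2) = -11.184, h(2.4) = -16.632.
Sum = Δs · [h(1.6) + h(1.8) + h(2) + h(2.2) + h(2.4)].
Sum = -8.12.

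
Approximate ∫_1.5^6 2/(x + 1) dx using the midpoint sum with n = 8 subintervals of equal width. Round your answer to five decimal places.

2.05559

Δx = (6 − 1.5)/8 = 0.5625.
Midpoints: 1.78125, 2.34375, 2.90625, 3.46875, 4.03125, 4.59375, 5.15625, 5.71875.
f(1.78125) = 64/89, f(2.34375) = 64/107, f(2.90625) = 0.512, f(3.46875) = 64/143, f(4.03125) = 64/161, f(4.59375) = 64/179, f(5.15625) = 64/197, f(5.71875) = 64/215.
Sum = Δx · [f(1.78125) + f(2.34375) + f(2.90625) + ...].
Sum ≈ 2.05559.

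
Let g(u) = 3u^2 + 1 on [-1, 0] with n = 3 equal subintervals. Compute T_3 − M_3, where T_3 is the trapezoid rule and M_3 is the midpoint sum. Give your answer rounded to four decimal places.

0.0833

T_3 ≈ 2.055556.
M_3 ≈ 1.972222.
T_3 − M_3 ≈ 0.0833.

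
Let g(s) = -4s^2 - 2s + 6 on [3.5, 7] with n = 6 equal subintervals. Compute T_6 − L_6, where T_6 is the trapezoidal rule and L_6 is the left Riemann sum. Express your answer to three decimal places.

T_6 ≈ -416.71065.
L_6 ≈ -371.79398.
T_6 − L_6 ≈ -44.917.

-44.917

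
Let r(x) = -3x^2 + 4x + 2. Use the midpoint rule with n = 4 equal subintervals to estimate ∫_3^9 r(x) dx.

Δx = (9 − 3)/4 = 1.5.
Midpoints: 3.75, 5.25, 6.75, 8.25.
r(3.75) = -25.1875, r(5.25) = -59.6875, r(6.75) = -107.6875, r(8.25) = -169.1875.
Sum = Δx · [r(3.75) + r(5.25) + r(6.75) + r(8.25)].
Sum = -542.625.

-542.625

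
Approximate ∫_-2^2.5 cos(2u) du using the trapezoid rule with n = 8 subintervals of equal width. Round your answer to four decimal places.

Δu = (2.5 − (-2))/8 = 0.5625.
f(-2) ≈ -0.6536, f(-1.4375) ≈ -0.9647, f(-0.875) ≈ -0.1782, f(-0.3125) ≈ 0.8110, f(0.25) ≈ 0.8776, f(0.8125) ≈ -0.0542, f(1.375) ≈ -0.9243, f(1.9375) ≈ -0.7429, f(2.5) ≈ 0.2837.
T_8 = (Δu/2)·[f(u_0) + 2f(u_1) + ... + 2f(u_{7}) + f(u_8)].
Sum ≈ -0.7654.

-0.7654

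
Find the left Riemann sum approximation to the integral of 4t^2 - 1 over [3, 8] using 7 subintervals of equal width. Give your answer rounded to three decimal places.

Δt = (8 − 3)/7 = 5/7.
Left endpoints: 3, 26/7, 31/7, 36/7, 41/7, 46/7, 51/7.
f(3) = 35, f(26/7) = 2655/49, f(31/7) = 3795/49, f(36/7) = 5135/49, f(41/7) = 6675/49, f(46/7) = 8415/49, f(51/7) = 10355/49.
Sum = Δt · [f(3) + f(26/7) + f(31/7) + ...].
Sum ≈ 564.796.

564.796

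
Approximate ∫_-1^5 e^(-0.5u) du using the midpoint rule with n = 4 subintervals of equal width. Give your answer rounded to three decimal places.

3.061

Δu = (5 − (-1))/4 = 1.5.
Midpoints: -0.25, 1.25, 2.75, 4.25.
f(-0.25) ≈ 1.133, f(1.25) ≈ 0.535, f(2.75) ≈ 0.253, f(4.25) ≈ 0.119.
Sum = Δu · [f(-0.25) + f(1.25) + f(2.75) + f(4.25)].
Sum ≈ 3.061.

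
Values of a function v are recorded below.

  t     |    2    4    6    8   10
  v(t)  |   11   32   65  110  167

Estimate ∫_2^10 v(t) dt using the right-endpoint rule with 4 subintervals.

Δt = 2.
Sum = 2·[32 + 65 + 110 + 167] = 748.

748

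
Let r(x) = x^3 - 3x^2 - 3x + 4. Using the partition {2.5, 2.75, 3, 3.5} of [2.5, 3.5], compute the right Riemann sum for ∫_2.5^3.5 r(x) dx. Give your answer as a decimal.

Subinterval widths: 0.25, 0.25, 0.5.
Right endpoints: 2.75, 3, 3.5.
r(2.75) = -6.140625, r(3) = -5, r(3.5) = -0.375.
Sum = Σ Δx_i · r(x_i).
Sum = -2.97265625.

-2.97265625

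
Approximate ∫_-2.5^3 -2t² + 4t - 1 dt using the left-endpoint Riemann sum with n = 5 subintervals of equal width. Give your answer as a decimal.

-39.71

Δt = (3 − (-2.5))/5 = 1.1.
Left endpoints: -2.5, -1.4, -0.3, 0.8, 1.9.
f(-2.5) = -23.5, f(-1.4) = -10.52, f(-0.3) = -2.38, f(0.8) = 0.92, f(1.9) = -0.62.
Sum = Δt · [f(-2.5) + f(-1.4) + f(-0.3) + f(0.8) + f(1.9)].
Sum = -39.71.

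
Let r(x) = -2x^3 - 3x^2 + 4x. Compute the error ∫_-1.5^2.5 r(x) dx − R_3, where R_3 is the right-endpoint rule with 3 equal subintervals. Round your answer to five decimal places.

29.77778

Exact integral: ∫_-1.5^2.5 r(x) dx = -28.
R_3 ≈ -57.7777778.
Error ≈ -28 − (-57.7777778) ≈ 29.77778.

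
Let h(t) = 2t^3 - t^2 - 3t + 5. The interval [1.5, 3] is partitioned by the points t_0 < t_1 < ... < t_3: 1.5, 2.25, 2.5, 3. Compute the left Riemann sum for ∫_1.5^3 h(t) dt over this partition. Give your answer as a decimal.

18.9921875

Subinterval widths: 0.75, 0.25, 0.5.
Left endpoints: 1.5, 2.25, 2.5.
h(1.5) = 5, h(2.25) = 15.96875, h(2.5) = 22.5.
Sum = Σ Δt_i · h(t_i).
Sum = 18.9921875.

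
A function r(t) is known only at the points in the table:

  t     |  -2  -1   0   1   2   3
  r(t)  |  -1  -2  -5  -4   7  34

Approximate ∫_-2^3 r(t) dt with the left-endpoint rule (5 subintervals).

-5

Δt = 1.
Sum = 1·[(-1) + (-2) + (-5) + (-4) + 7] = -5.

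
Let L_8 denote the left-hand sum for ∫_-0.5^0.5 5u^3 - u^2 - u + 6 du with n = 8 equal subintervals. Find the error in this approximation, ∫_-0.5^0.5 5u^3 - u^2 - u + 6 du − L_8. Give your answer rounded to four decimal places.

0.0182

Exact integral: ∫_-0.5^0.5 f(u) du ≈ 5.916667.
L_8 = 5.8984375.
Error ≈ 5.916667 − 5.8984375 ≈ 0.0182.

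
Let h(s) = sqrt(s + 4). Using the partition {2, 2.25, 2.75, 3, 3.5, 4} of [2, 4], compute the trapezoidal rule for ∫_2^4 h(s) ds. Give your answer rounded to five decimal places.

5.28653

Subinterval widths: 0.25, 0.5, 0.25, 0.5, 0.5.
h(2) ≈ 2.44949, h(2.25) ≈ 2.50000, h(2.75) ≈ 2.59808, h(3) ≈ 2.64575, h(3.5) ≈ 2.73861, h(4) ≈ 2.82843.
On each subinterval the trapezoid contributes (Δs_i/2)·[h(s_{i-1}) + h(s_i)].
Sum ≈ 5.28653.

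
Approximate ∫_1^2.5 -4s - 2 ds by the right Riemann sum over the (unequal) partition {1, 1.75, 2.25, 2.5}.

-15.25

Subinterval widths: 0.75, 0.5, 0.25.
Right endpoints: 1.75, 2.25, 2.5.
f(1.75) = -9, f(2.25) = -11, f(2.5) = -12.
Sum = Σ Δs_i · f(s_i).
Sum = -15.25.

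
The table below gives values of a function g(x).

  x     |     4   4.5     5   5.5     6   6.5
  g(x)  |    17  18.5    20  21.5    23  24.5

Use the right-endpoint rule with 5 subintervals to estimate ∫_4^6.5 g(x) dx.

Δx = 0.5.
Sum = 0.5·[18.5 + 20 + 21.5 + 23 + 24.5] = 53.75.

53.75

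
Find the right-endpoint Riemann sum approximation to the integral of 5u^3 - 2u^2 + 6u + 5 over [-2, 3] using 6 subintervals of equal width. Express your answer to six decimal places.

182.349537

Δu = (3 − (-2))/6 = 5/6.
Right endpoints: -7/6, -1/3, 0.5, 4/3, 13/6, 3.
f(-7/6) = -2735/216, f(-1/3) = 70/27, f(0.5) = 8.125, f(4/3) = 575/27, f(13/6) = 12845/216, f(3) = 140.
Sum = Δu · [f(-7/6) + f(-1/3) + f(0.5) + ...].
Sum ≈ 182.349537.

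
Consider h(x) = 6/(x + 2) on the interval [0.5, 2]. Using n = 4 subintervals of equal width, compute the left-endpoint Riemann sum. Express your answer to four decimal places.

2.9956

Δx = (2 − 0.5)/4 = 0.375.
Left endpoints: 0.5, 0.875, 1.25, 1.625.
h(0.5) = 2.4, h(0.875) = 48/23, h(1.25) = 24/13, h(1.625) = 48/29.
Sum = Δx · [h(0.5) + h(0.875) + h(1.25) + h(1.625)].
Sum ≈ 2.9956.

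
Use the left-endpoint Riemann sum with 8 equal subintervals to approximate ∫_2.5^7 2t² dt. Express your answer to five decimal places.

Δt = (7 − 2.5)/8 = 0.5625.
Left endpoints: 2.5, 3.0625, 3.625, 4.1875, 4.75, 5.3125, 5.875, 6.4375.
f(2.5) = 12.5, f(3.0625) = 18.7578125, f(3.625) = 26.28125, f(4.1875) = 35.0703125, f(4.75) = 45.125, f(5.3125) = 56.4453125, f(5.875) = 69.03125, f(6.4375) = 82.8828125.
Sum = Δt · [f(2.5) + f(3.0625) + f(3.625) + ...].
Sum ≈ 194.67773.

194.67773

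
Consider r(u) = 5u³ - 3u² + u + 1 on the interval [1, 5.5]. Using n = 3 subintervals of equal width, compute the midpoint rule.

Δu = (5.5 − 1)/3 = 1.5.
Midpoints: 1.75, 3.25, 4.75.
r(1.75) = 20.359375, r(3.25) = 144.203125, r(4.75) = 473.921875.
Sum = Δu · [r(1.75) + r(3.25) + r(4.75)].
Sum = 957.7265625.

957.7265625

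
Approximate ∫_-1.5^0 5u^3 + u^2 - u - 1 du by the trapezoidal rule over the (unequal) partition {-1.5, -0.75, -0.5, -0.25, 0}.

-6.73046875

Subinterval widths: 0.75, 0.25, 0.25, 0.25.
f(-1.5) = -14.125, f(-0.75) = -1.796875, f(-0.5) = -0.875, f(-0.25) = -0.765625, f(0) = -1.
On each subinterval the trapezoid contributes (Δu_i/2)·[f(u_{i-1}) + f(u_i)].
Sum = -6.73046875.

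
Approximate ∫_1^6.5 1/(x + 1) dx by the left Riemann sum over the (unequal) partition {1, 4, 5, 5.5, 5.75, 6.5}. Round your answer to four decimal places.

Subinterval widths: 3, 1, 0.5, 0.25, 0.75.
Left endpoints: 1, 4, 5, 5.5, 5.75.
f(1) = 0.5, f(4) = 0.2, f(5) = 1/6, f(5.5) = 2/13, f(5.75) = 4/27.
Sum = Σ Δx_i · f(x_i).
Sum ≈ 1.9329.

1.9329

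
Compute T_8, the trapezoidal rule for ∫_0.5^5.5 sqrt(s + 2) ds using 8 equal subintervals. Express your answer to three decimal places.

Δs = (5.5 − 0.5)/8 = 0.625.
f(0.5) ≈ 1.581, f(1.125) ≈ 1.768, f(1.75) ≈ 1.936, f(2.375) ≈ 2.092, f(3) ≈ 2.236, f(3.625) ≈ 2.372, f(4.25) ≈ 2.500, f(4.875) ≈ 2.622, f(5.5) ≈ 2.739.
T_8 = (Δs/2)·[f(s_0) + 2f(s_1) + ... + 2f(s_{7}) + f(s_8)].
Sum ≈ 11.053.

11.053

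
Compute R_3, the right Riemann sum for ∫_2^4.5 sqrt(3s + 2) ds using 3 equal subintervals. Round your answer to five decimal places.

Δs = (4.5 − 2)/3 = 5/6.
Right endpoints: 17/6, 11/3, 4.5.
f(17/6) ≈ 3.24037, f(11/3) ≈ 3.60555, f(4.5) ≈ 3.93700.
Sum = Δs · [f(17/6) + f(11/3) + f(4.5)].
Sum ≈ 8.98577.

8.98577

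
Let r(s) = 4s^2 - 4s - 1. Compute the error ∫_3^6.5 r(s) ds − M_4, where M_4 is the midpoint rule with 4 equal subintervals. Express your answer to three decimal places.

Exact integral: ∫_3^6.5 r(s) ds ≈ 260.16667.
M_4 = 259.2734375.
Error ≈ 260.16667 − 259.2734375 ≈ 0.893.

0.893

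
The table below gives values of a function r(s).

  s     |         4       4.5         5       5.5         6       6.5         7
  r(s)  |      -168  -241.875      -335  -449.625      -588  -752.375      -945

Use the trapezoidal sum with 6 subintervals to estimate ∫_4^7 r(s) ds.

-1461.6875

Δs = 0.5.
T_6 = (0.5/2)·[(-168) + 2·(-241.875) + 2·(-335) + 2·(-449.625) + 2·(-588) + 2·(-752.375) + (-945)] = -1461.6875.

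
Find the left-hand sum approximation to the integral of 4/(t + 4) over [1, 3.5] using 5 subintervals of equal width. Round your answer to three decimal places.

Δt = (3.5 − 1)/5 = 0.5.
Left endpoints: 1, 1.5, 2, 2.5, 3.
f(1) = 0.8, f(1.5) = 8/11, f(2) = 2/3, f(2.5) = 8/13, f(3) = 4/7.
Sum = Δt · [f(1) + f(1.5) + f(2) + f(2.5) + f(3)].
Sum ≈ 1.690.

1.690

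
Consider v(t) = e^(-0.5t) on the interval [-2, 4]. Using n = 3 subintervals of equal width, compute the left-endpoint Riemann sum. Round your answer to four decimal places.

Δt = (4 − (-2))/3 = 2.
Left endpoints: -2, 0, 2.
v(-2) ≈ 2.7183, v(0) ≈ 1.0000, v(2) ≈ 0.3679.
Sum = Δt · [v(-2) + v(0) + v(2)].
Sum ≈ 8.1723.

8.1723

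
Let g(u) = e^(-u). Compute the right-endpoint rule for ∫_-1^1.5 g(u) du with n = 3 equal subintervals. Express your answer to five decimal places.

1.59826

Δu = (1.5 − (-1))/3 = 5/6.
Right endpoints: -1/6, 2/3, 1.5.
g(-1/6) ≈ 1.18136, g(2/3) ≈ 0.51342, g(1.5) ≈ 0.22313.
Sum = Δu · [g(-1/6) + g(2/3) + g(1.5)].
Sum ≈ 1.59826.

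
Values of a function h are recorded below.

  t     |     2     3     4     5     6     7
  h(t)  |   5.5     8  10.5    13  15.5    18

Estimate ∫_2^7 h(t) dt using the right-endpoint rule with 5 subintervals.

Δt = 1.
Sum = 1·[8 + 10.5 + 13 + 15.5 + 18] = 65.

65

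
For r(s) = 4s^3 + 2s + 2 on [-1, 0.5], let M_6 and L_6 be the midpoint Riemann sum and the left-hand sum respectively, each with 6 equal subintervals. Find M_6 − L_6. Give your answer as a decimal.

1.0078125

M_6 = 1.3359375.
L_6 = 0.328125.
M_6 − L_6 = 1.0078125.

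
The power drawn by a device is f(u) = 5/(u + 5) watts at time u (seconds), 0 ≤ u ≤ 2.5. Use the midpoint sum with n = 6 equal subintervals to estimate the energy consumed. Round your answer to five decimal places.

Δu = (2.5 − 0)/6 = 5/12.
Midpoints: 5/24, 0.625, 25/24, 35/24, 1.875, 55/24.
f(5/24) = 0.96, f(0.625) = 8/9, f(25/24) = 24/29, f(35/24) = 24/31, f(1.875) = 8/11, f(55/24) = 24/35.
Sum = Δu · [f(5/24) + f(0.625) + f(25/24) + ...].
Sum ≈ 2.02652.

2.02652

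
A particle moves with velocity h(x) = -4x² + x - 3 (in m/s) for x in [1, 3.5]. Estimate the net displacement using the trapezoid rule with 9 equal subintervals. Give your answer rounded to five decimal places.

Δx = (3.5 − 1)/9 = 5/18.
h(1) = -6, h(23/18) = -1337/162, h(14/9) = -901/81, h(11/6) = -263/18, h(19/9) = -1516/81, h(43/18) = -3797/162, h(8/3) = -259/9, h(53/18) = -5627/162, h(29/9) = -3346/81, h(3.5) = -48.5.
T_9 = (Δx/2)·[h(x_0) + 2h(x_1) + ... + 2h(x_{8}) + h(x_9)].
Sum ≈ -57.83693.

-57.83693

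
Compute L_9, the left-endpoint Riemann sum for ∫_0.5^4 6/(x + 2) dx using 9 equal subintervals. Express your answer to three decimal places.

5.535

Δx = (4 − 0.5)/9 = 7/18.
Left endpoints: 0.5, 8/9, 23/18, 5/3, 37/18, 22/9, 17/6, 29/9, 65/18.
f(0.5) = 2.4, f(8/9) = 27/13, f(23/18) = 108/59, f(5/3) = 18/11, f(37/18) = 108/73, f(22/9) = 1.35, f(17/6) = 36/29, f(29/9) = 54/47, f(65/18) = 108/101.
Sum = Δx · [f(0.5) + f(8/9) + f(23/18) + ...].
Sum ≈ 5.535.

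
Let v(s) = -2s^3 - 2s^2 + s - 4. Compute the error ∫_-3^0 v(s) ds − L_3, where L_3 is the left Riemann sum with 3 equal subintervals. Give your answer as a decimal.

-20

Exact integral: ∫_-3^0 v(s) ds = 6.
L_3 = 26.
Error = 6 − 26 = -20.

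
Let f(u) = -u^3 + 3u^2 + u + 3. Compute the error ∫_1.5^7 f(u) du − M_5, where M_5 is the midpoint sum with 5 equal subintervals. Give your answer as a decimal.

-5.4071875

Exact integral: ∫_1.5^7 f(u) du = -219.484375.
M_5 = -214.0771875.
Error = -219.484375 − (-214.0771875) = -5.4071875.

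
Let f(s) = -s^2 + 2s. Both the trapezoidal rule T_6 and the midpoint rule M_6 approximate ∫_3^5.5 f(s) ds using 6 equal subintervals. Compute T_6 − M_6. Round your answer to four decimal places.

T_6 ≈ -25.280671.
M_6 ≈ -25.172164.
T_6 − M_6 ≈ -0.1085.

-0.1085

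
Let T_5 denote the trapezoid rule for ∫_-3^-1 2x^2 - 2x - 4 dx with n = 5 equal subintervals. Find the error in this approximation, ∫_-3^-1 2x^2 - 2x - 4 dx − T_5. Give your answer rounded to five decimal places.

-0.10667

Exact integral: ∫_-3^-1 f(x) dx ≈ 17.3333333.
T_5 = 17.44.
Error ≈ 17.3333333 − 17.44 ≈ -0.10667.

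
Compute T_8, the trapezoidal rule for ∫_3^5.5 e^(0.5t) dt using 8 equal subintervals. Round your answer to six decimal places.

22.367281

Δt = (5.5 − 3)/8 = 0.3125.
f(3) ≈ 4.481689, f(3.3125) ≈ 5.239625, f(3.625) ≈ 6.125743, f(3.9375) ≈ 7.161719, f(4.25) ≈ 8.372897, f(4.5625) ≈ 9.788909, f(4.875) ≈ 11.444394, f(5.1875) ≈ 13.379852, f(5.5) ≈ 15.642632.
T_8 = (Δt/2)·[f(t_0) + 2f(t_1) + ... + 2f(t_{7}) + f(t_8)].
Sum ≈ 22.367281.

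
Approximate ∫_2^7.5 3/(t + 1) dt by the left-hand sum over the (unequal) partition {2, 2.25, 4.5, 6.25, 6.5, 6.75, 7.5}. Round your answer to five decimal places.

3.77524

Subinterval widths: 0.25, 2.25, 1.75, 0.25, 0.25, 0.75.
Left endpoints: 2, 2.25, 4.5, 6.25, 6.5, 6.75.
f(2) = 1, f(2.25) = 12/13, f(4.5) = 6/11, f(6.25) = 12/29, f(6.5) = 0.4, f(6.75) = 12/31.
Sum = Σ Δt_i · f(t_i).
Sum ≈ 3.77524.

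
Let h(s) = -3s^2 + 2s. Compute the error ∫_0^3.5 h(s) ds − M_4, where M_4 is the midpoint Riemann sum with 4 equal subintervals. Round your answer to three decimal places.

Exact integral: ∫_0^3.5 h(s) ds = -30.625.
M_4 ≈ -29.95508.
Error ≈ -30.625 − (-29.95508) ≈ -0.670.

-0.670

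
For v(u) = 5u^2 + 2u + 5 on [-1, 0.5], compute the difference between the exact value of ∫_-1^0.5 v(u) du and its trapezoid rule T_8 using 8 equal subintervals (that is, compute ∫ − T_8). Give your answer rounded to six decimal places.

-0.043945

Exact integral: ∫_-1^0.5 v(u) du = 8.625.
T_8 ≈ 8.66894531.
Error ≈ 8.625 − 8.66894531 ≈ -0.043945.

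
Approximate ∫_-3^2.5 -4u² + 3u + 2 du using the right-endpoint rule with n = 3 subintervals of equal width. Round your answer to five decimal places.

Δu = (2.5 − (-3))/3 = 11/6.
Right endpoints: -7/6, 2/3, 2.5.
f(-7/6) = -125/18, f(2/3) = 20/9, f(2.5) = -15.5.
Sum = Δu · [f(-7/6) + f(2/3) + f(2.5)].
Sum ≈ -37.07407.

-37.07407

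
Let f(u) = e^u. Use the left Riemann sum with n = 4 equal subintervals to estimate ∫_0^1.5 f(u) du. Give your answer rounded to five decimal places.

Δu = (1.5 − 0)/4 = 0.375.
Left endpoints: 0, 0.375, 0.75, 1.125.
f(0) ≈ 1.00000, f(0.375) ≈ 1.45499, f(0.75) ≈ 2.11700, f(1.125) ≈ 3.08022.
Sum = Δu · [f(0) + f(0.375) + f(0.75) + f(1.125)].
Sum ≈ 2.86958.

2.86958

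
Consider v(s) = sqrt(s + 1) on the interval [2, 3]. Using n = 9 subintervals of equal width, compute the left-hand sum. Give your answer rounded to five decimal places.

1.85431

Δs = (3 − 2)/9 = 1/9.
Left endpoints: 2, 19/9, 20/9, 7/3, 22/9, 23/9, 8/3, 25/9, 26/9.
v(2) ≈ 1.73205, v(19/9) ≈ 1.76383, v(20/9) ≈ 1.79505, v(7/3) ≈ 1.82574, v(22/9) ≈ 1.85592, v(23/9) ≈ 1.88562, v(8/3) ≈ 1.91485, v(25/9) ≈ 1.94365, v(26/9) ≈ 1.97203.
Sum = Δs · [v(2) + v(19/9) + v(20/9) + ...].
Sum ≈ 1.85431.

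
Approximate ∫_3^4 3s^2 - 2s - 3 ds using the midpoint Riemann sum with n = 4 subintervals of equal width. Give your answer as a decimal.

Δs = (4 − 3)/4 = 0.25.
Midpoints: 3.125, 3.375, 3.625, 3.875.
f(3.125) = 20.046875, f(3.375) = 24.421875, f(3.625) = 29.171875, f(3.875) = 34.296875.
Sum = Δs · [f(3.125) + f(3.375) + f(3.625) + f(3.875)].
Sum = 26.984375.

26.984375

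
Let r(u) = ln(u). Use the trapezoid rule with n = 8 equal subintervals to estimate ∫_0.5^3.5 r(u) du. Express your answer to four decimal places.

Δu = (3.5 − 0.5)/8 = 0.375.
r(0.5) ≈ -0.6931, r(0.875) ≈ -0.1335, r(1.25) ≈ 0.2231, r(1.625) ≈ 0.4855, r(2) ≈ 0.6931, r(2.375) ≈ 0.8650, r(2.75) ≈ 1.0116, r(3.125) ≈ 1.1394, r(3.5) ≈ 1.2528.
T_8 = (Δu/2)·[r(u_0) + 2r(u_1) + ... + 2r(u_{7}) + r(u_8)].
Sum ≈ 1.7115.

1.7115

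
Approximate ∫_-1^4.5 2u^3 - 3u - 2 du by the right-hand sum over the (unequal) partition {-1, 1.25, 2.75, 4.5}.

Subinterval widths: 2.25, 1.5, 1.75.
Right endpoints: 1.25, 2.75, 4.5.
f(1.25) = -1.84375, f(2.75) = 31.34375, f(4.5) = 166.75.
Sum = Σ Δu_i · f(u_i).
Sum = 334.6796875.

334.6796875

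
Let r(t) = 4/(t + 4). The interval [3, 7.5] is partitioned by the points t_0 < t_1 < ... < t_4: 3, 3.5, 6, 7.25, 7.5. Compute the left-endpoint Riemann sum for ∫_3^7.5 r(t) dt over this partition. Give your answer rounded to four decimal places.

2.2079

Subinterval widths: 0.5, 2.5, 1.25, 0.25.
Left endpoints: 3, 3.5, 6, 7.25.
r(3) = 4/7, r(3.5) = 8/15, r(6) = 0.4, r(7.25) = 16/45.
Sum = Σ Δt_i · r(t_i).
Sum ≈ 2.2079.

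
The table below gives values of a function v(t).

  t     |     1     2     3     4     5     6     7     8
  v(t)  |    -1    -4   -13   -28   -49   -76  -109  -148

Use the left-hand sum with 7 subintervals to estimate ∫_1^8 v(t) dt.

Δt = 1.
Sum = 1·[(-1) + (-4) + (-13) + (-28) + (-49) + (-76) + (-109)] = -280.

-280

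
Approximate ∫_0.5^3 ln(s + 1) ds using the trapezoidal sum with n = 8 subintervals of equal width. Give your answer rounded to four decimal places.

2.4336

Δs = (3 − 0.5)/8 = 0.3125.
f(0.5) ≈ 0.4055, f(0.8125) ≈ 0.5947, f(1.125) ≈ 0.7538, f(1.4375) ≈ 0.8910, f(1.75) ≈ 1.0116, f(2.0625) ≈ 1.1192, f(2.375) ≈ 1.2164, f(2.6875) ≈ 1.3049, f(3) ≈ 1.3863.
T_8 = (Δs/2)·[f(s_0) + 2f(s_1) + ... + 2f(s_{7}) + f(s_8)].
Sum ≈ 2.4336.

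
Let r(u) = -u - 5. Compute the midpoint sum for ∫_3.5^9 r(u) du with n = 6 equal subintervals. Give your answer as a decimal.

-61.875

Δu = (9 − 3.5)/6 = 11/12.
Midpoints: 95/24, 4.875, 139/24, 161/24, 7.625, 205/24.
r(95/24) = -215/24, r(4.875) = -9.875, r(139/24) = -259/24, r(161/24) = -281/24, r(7.625) = -12.625, r(205/24) = -325/24.
Sum = Δu · [r(95/24) + r(4.875) + r(139/24) + ...].
Sum = -61.875.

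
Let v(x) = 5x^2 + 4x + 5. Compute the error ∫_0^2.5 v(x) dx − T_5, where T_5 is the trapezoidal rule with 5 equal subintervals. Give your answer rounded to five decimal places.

Exact integral: ∫_0^2.5 v(x) dx ≈ 51.0416667.
T_5 = 51.5625.
Error ≈ 51.0416667 − 51.5625 ≈ -0.52083.

-0.52083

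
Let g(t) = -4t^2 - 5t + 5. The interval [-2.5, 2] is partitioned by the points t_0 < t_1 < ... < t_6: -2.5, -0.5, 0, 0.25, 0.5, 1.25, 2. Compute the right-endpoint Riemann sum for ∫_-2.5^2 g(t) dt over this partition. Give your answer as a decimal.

Subinterval widths: 2, 0.5, 0.25, 0.25, 0.75, 0.75.
Right endpoints: -0.5, 0, 0.25, 0.5, 1.25, 2.
g(-0.5) = 6.5, g(0) = 5, g(0.25) = 3.5, g(0.5) = 1.5, g(1.25) = -7.5, g(2) = -21.
Sum = Σ Δt_i · g(t_i).
Sum = -4.625.

-4.625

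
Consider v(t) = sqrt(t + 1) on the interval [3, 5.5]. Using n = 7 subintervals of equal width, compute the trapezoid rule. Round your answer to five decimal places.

5.71397

Δt = (5.5 − 3)/7 = 5/14.
v(3) ≈ 2.00000, v(47/14) ≈ 2.08738, v(26/7) ≈ 2.17124, v(57/14) ≈ 2.25198, v(31/7) ≈ 2.32993, v(67/14) ≈ 2.40535, v(36/7) ≈ 2.47848, v(5.5) ≈ 2.54951.
T_7 = (Δt/2)·[v(t_0) + 2v(t_1) + ... + 2v(t_{6}) + v(t_7)].
Sum ≈ 5.71397.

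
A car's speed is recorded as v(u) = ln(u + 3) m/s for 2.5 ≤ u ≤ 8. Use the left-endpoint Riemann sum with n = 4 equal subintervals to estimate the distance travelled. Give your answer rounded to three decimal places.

Δu = (8 − 2.5)/4 = 1.375.
Left endpoints: 2.5, 3.875, 5.25, 6.625.
v(2.5) ≈ 1.705, v(3.875) ≈ 1.928, v(5.25) ≈ 2.110, v(6.625) ≈ 2.264.
Sum = Δu · [v(2.5) + v(3.875) + v(5.25) + v(6.625)].
Sum ≈ 11.010.

11.010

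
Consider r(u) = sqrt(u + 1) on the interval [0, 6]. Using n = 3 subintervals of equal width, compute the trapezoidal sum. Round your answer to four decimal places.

11.5820

Δu = (6 − 0)/3 = 2.
r(0) ≈ 1.0000, r(2) ≈ 1.7321, r(4) ≈ 2.2361, r(6) ≈ 2.6458.
T_3 = (Δu/2)·[r(u_0) + 2r(u_1) + 2r(u_2) + r(u_3)].
Sum ≈ 11.5820.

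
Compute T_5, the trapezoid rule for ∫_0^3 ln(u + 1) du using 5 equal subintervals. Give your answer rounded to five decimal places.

2.52300

Δu = (3 − 0)/5 = 0.6.
f(0) ≈ 0.00000, f(0.6) ≈ 0.47000, f(1.2) ≈ 0.78846, f(1.8) ≈ 1.02962, f(2.4) ≈ 1.22378, f(3) ≈ 1.38629.
T_5 = (Δu/2)·[f(u_0) + 2f(u_1) + ... + 2f(u_{4}) + f(u_5)].
Sum ≈ 2.52300.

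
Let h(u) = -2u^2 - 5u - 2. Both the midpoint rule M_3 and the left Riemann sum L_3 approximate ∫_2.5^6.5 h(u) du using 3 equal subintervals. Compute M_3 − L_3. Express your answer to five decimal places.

-57.77778

M_3 ≈ -269.4814815.
L_3 ≈ -211.7037037.
M_3 − L_3 ≈ -57.77778.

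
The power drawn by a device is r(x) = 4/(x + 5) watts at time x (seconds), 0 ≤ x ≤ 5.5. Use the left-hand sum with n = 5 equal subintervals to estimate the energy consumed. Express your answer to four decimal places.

Δx = (5.5 − 0)/5 = 1.1.
Left endpoints: 0, 1.1, 2.2, 3.3, 4.4.
r(0) = 0.8, r(1.1) = 40/61, r(2.2) = 5/9, r(3.3) = 40/83, r(4.4) = 20/47.
Sum = Δx · [r(0) + r(1.1) + r(2.2) + r(3.3) + r(4.4)].
Sum ≈ 3.2106.

3.2106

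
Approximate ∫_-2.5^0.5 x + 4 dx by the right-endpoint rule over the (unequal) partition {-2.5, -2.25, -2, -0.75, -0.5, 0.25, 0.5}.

10.1875

Subinterval widths: 0.25, 0.25, 1.25, 0.25, 0.75, 0.25.
Right endpoints: -2.25, -2, -0.75, -0.5, 0.25, 0.5.
f(-2.25) = 1.75, f(-2) = 2, f(-0.75) = 3.25, f(-0.5) = 3.5, f(0.25) = 4.25, f(0.5) = 4.5.
Sum = Σ Δx_i · f(x_i).
Sum = 10.1875.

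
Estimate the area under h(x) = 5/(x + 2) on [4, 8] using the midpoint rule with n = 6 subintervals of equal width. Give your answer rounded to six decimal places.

2.552487

Δx = (8 − 4)/6 = 2/3.
Midpoints: 13/3, 5, 17/3, 19/3, 7, 23/3.
h(13/3) = 15/19, h(5) = 5/7, h(17/3) = 15/23, h(19/3) = 0.6, h(7) = 5/9, h(23/3) = 15/29.
Sum = Δx · [h(13/3) + h(5) + h(17/3) + ...].
Sum ≈ 2.552487.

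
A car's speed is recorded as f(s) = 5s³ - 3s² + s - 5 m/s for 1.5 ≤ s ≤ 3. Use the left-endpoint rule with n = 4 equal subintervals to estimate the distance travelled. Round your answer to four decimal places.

49.6201

Δs = (3 − 1.5)/4 = 0.375.
Left endpoints: 1.5, 1.875, 2.25, 2.625.
f(1.5) = 6.625, f(1.875) = 9875/512, f(2.25) = 39.015625, f(2.625) = 34505/512.
Sum = Δs · [f(1.5) + f(1.875) + f(2.25) + f(2.625)].
Sum ≈ 49.6201.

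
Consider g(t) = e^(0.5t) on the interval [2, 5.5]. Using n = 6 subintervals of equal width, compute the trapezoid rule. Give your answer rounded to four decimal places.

Δt = (5.5 − 2)/6 = 7/12.
g(2) ≈ 2.7183, g(31/12) ≈ 3.6388, g(19/6) ≈ 4.8712, g(3.75) ≈ 6.5208, g(13/3) ≈ 8.7291, g(59/12) ≈ 11.6853, g(5.5) ≈ 15.6426.
T_6 = (Δt/2)·[g(t_0) + 2g(t_1) + ... + 2g(t_{5}) + g(t_6)].
Sum ≈ 26.0317.

26.0317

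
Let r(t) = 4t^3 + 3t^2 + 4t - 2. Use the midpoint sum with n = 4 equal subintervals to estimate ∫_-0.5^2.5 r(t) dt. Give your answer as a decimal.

Δt = (2.5 − (-0.5))/4 = 0.75.
Midpoints: -0.125, 0.625, 1.375, 2.125.
r(-0.125) = -2.4609375, r(0.625) = 2.6484375, r(1.375) = 19.5703125, r(2.125) = 58.4296875.
Sum = Δt · [r(-0.125) + r(0.625) + r(1.375) + r(2.125)].
Sum = 58.640625.

58.640625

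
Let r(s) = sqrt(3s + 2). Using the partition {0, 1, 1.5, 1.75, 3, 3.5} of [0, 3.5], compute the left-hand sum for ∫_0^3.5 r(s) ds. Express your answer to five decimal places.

Subinterval widths: 1, 0.5, 0.25, 1.25, 0.5.
Left endpoints: 0, 1, 1.5, 1.75, 3.
r(0) ≈ 1.41421, r(1) ≈ 2.23607, r(1.5) ≈ 2.54951, r(1.75) ≈ 2.69258, r(3) ≈ 3.31662.
Sum = Σ Δs_i · r(s_i).
Sum ≈ 8.19367.

8.19367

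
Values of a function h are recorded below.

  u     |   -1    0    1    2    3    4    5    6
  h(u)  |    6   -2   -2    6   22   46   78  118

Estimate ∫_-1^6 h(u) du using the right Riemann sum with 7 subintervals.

Δu = 1.
Sum = 1·[(-2) + (-2) + 6 + 22 + 46 + 78 + 118] = 266.

266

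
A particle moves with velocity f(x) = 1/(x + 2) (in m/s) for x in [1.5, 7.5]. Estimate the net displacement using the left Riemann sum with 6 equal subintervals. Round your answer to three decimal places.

Δx = (7.5 − 1.5)/6 = 1.
Left endpoints: 1.5, 2.5, 3.5, 4.5, 5.5, 6.5.
f(1.5) = 2/7, f(2.5) = 2/9, f(3.5) = 2/11, f(4.5) = 2/13, f(5.5) = 2/15, f(6.5) = 2/17.
Sum = Δx · [f(1.5) + f(2.5) + f(3.5) + ...].
Sum ≈ 1.095.

1.095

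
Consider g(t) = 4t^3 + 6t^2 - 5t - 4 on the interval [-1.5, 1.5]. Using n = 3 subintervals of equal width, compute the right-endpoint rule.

10.5

Δt = (1.5 − (-1.5))/3 = 1.
Right endpoints: -0.5, 0.5, 1.5.
g(-0.5) = -0.5, g(0.5) = -4.5, g(1.5) = 15.5.
Sum = Δt · [g(-0.5) + g(0.5) + g(1.5)].
Sum = 10.5.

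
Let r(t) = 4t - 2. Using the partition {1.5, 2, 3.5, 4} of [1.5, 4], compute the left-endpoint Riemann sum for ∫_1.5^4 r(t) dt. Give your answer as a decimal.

Subinterval widths: 0.5, 1.5, 0.5.
Left endpoints: 1.5, 2, 3.5.
r(1.5) = 4, r(2) = 6, r(3.5) = 12.
Sum = Σ Δt_i · r(t_i).
Sum = 17.

17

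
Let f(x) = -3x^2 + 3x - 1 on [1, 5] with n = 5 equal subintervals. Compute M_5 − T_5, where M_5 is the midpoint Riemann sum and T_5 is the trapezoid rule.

M_5 = -91.36.
T_5 = -93.28.
M_5 − T_5 = 1.92.

1.92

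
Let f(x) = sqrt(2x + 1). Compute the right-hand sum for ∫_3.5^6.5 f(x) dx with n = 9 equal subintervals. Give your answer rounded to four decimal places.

Δx = (6.5 − 3.5)/9 = 1/3.
Right endpoints: 23/6, 25/6, 4.5, 29/6, 31/6, 5.5, 35/6, 37/6, 6.5.
f(23/6) ≈ 2.9439, f(25/6) ≈ 3.0551, f(4.5) ≈ 3.1623, f(29/6) ≈ 3.2660, f(31/6) ≈ 3.3665, f(5.5) ≈ 3.4641, f(35/6) ≈ 3.5590, f(37/6) ≈ 3.6515, f(6.5) ≈ 3.7417.
Sum = Δx · [f(23/6) + f(25/6) + f(4.5) + ...].
Sum ≈ 10.0700.

10.0700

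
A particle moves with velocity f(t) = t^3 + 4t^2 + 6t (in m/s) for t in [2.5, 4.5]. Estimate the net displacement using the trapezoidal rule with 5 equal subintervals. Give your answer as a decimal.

Δt = (4.5 − 2.5)/5 = 0.4.
f(2.5) = 55.625, f(2.9) = 75.429, f(3.3) = 99.297, f(3.7) = 127.613, f(4.1) = 160.761, f(4.5) = 199.125.
T_5 = (Δt/2)·[f(t_0) + 2f(t_1) + ... + 2f(t_{4}) + f(t_5)].
Sum = 236.19.

236.19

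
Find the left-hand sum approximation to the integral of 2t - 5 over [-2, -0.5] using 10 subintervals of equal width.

Δt = (-0.5 − (-2))/10 = 0.15.
Left endpoints: -2, -1.85, -1.7, -1.55, -1.4, -1.25, -1.1, -0.95, -0.8, -0.65.
f(-2) = -9, f(-1.85) = -8.7, f(-1.7) = -8.4, f(-1.55) = -8.1, f(-1.4) = -7.8, f(-1.25) = -7.5, f(-1.1) = -7.2, f(-0.95) = -6.9, f(-0.8) = -6.6, f(-0.65) = -6.3.
Sum = Δt · [f(-2) + f(-1.85) + f(-1.7) + ...].
Sum = -11.475.

-11.475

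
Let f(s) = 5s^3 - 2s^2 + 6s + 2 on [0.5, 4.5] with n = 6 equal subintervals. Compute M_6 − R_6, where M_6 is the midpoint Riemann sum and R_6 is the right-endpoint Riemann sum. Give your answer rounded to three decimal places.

M_6 ≈ 514.57407.
R_6 ≈ 676.68519.
M_6 − R_6 ≈ -162.111.

-162.111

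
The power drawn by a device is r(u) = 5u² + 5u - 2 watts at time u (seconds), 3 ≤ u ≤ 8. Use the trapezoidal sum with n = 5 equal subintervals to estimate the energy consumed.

940

Δu = (8 − 3)/5 = 1.
r(3) = 58, r(4) = 98, r(5) = 148, r(6) = 208, r(7) = 278, r(8) = 358.
T_5 = (Δu/2)·[r(u_0) + 2r(u_1) + ... + 2r(u_{4}) + r(u_5)].
Sum = 940.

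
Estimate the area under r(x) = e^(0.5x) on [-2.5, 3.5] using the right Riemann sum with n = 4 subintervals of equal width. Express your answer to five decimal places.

15.54516

Δx = (3.5 − (-2.5))/4 = 1.5.
Right endpoints: -1, 0.5, 2, 3.5.
r(-1) ≈ 0.60653, r(0.5) ≈ 1.28403, r(2) ≈ 2.71828, r(3.5) ≈ 5.75460.
Sum = Δx · [r(-1) + r(0.5) + r(2) + r(3.5)].
Sum ≈ 15.54516.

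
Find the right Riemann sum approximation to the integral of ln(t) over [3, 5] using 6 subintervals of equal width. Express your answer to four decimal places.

Δt = (5 − 3)/6 = 1/3.
Right endpoints: 10/3, 11/3, 4, 13/3, 14/3, 5.
f(10/3) ≈ 1.2040, f(11/3) ≈ 1.2993, f(4) ≈ 1.3863, f(13/3) ≈ 1.4663, f(14/3) ≈ 1.5404, f(5) ≈ 1.6094.
Sum = Δt · [f(10/3) + f(11/3) + f(4) + ...].
Sum ≈ 2.8353.

2.8353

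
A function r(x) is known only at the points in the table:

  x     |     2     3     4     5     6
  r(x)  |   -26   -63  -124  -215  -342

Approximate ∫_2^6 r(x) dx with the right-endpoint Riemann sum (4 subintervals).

-744

Δx = 1.
Sum = 1·[(-63) + (-124) + (-215) + (-342)] = -744.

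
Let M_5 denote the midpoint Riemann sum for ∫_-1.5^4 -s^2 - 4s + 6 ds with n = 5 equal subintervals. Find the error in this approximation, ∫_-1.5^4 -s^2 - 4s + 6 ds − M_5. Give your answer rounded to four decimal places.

Exact integral: ∫_-1.5^4 f(s) ds ≈ -16.958333.
M_5 = -16.40375.
Error ≈ -16.958333 − (-16.40375) ≈ -0.5546.

-0.5546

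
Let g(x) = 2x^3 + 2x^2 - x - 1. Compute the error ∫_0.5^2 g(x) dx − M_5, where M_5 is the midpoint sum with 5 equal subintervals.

Exact integral: ∫_0.5^2 g(x) dx = 9.84375.
M_5 = 9.736875.
Error = 9.84375 − 9.736875 = 0.106875.

0.106875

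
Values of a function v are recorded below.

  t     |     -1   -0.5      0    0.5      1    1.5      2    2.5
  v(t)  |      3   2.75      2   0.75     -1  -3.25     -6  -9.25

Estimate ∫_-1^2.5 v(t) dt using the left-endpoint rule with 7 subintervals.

-0.875

Δt = 0.5.
Sum = 0.5·[3 + 2.75 + 2 + 0.75 + (-1) + (-3.25) + (-6)] = -0.875.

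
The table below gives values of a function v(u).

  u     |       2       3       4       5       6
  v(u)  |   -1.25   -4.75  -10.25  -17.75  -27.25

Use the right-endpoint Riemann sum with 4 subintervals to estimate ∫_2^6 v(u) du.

-60

Δu = 1.
Sum = 1·[(-4.75) + (-10.25) + (-17.75) + (-27.25)] = -60.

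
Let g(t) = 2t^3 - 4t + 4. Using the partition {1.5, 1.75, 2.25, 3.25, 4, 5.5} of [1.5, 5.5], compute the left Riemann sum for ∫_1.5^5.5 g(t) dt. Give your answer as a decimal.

Subinterval widths: 0.25, 0.5, 1, 0.75, 1.5.
Left endpoints: 1.5, 1.75, 2.25, 3.25, 4.
g(1.5) = 4.75, g(1.75) = 7.71875, g(2.25) = 17.78125, g(3.25) = 59.65625, g(4) = 116.
Sum = Σ Δt_i · g(t_i).
Sum = 241.5703125.

241.5703125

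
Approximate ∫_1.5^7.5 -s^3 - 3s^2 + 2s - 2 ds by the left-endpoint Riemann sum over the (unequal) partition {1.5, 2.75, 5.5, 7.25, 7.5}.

-687.1484375

Subinterval widths: 1.25, 2.75, 1.75, 0.25.
Left endpoints: 1.5, 2.75, 5.5, 7.25.
f(1.5) = -9.125, f(2.75) = -39.984375, f(5.5) = -248.125, f(7.25) = -526.265625.
Sum = Σ Δs_i · f(s_i).
Sum = -687.1484375.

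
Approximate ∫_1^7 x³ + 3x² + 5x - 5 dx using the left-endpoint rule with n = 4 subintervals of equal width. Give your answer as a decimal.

Δx = (7 − 1)/4 = 1.5.
Left endpoints: 1, 2.5, 4, 5.5.
f(1) = 4, f(2.5) = 41.875, f(4) = 127, f(5.5) = 279.625.
Sum = Δx · [f(1) + f(2.5) + f(4) + f(5.5)].
Sum = 678.75.

678.75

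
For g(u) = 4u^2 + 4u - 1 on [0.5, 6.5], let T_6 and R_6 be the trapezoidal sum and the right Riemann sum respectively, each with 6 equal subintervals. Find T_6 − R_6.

-96

T_6 = 448.
R_6 = 544.
T_6 − R_6 = -96.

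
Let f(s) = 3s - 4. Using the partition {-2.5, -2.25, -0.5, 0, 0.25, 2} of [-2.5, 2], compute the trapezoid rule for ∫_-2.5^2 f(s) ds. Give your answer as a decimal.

-21.375

Subinterval widths: 0.25, 1.75, 0.5, 0.25, 1.75.
f(-2.5) = -11.5, f(-2.25) = -10.75, f(-0.5) = -5.5, f(0) = -4, f(0.25) = -3.25, f(2) = 2.
On each subinterval the trapezoid contributes (Δs_i/2)·[f(s_{i-1}) + f(s_i)].
Sum = -21.375.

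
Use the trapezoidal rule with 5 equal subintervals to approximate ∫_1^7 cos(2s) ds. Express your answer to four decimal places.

0.0190

Δs = (7 − 1)/5 = 1.2.
f(1) ≈ -0.4161, f(2.2) ≈ -0.3073, f(3.4) ≈ 0.8694, f(4.6) ≈ -0.9748, f(5.8) ≈ 0.5683, f(7) ≈ 0.1367.
T_5 = (Δs/2)·[f(s_0) + 2f(s_1) + ... + 2f(s_{4}) + f(s_5)].
Sum ≈ 0.0190.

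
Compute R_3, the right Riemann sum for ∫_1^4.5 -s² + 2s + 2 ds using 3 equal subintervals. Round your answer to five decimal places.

Δs = (4.5 − 1)/3 = 7/6.
Right endpoints: 13/6, 10/3, 4.5.
f(13/6) = 59/36, f(10/3) = -22/9, f(4.5) = -9.25.
Sum = Δs · [f(13/6) + f(10/3) + f(4.5)].
Sum ≈ -11.73148.

-11.73148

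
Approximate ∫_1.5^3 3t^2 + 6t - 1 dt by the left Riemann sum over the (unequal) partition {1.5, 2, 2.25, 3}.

33.890625

Subinterval widths: 0.5, 0.25, 0.75.
Left endpoints: 1.5, 2, 2.25.
f(1.5) = 14.75, f(2) = 23, f(2.25) = 27.6875.
Sum = Σ Δt_i · f(t_i).
Sum = 33.890625.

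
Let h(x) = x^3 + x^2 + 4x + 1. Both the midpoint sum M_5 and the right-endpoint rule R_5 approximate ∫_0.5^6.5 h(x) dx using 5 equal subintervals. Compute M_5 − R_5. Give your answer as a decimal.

-229.14

M_5 = 619.47.
R_5 = 848.61.
M_5 − R_5 = -229.14.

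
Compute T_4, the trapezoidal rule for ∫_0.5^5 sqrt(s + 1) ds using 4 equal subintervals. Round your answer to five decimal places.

Δs = (5 − 0.5)/4 = 1.125.
f(0.5) ≈ 1.22474, f(1.625) ≈ 1.62019, f(2.75) ≈ 1.93649, f(3.875) ≈ 2.20794, f(5) ≈ 2.44949.
T_4 = (Δs/2)·[f(s_0) + 2f(s_1) + 2f(s_2) + 2f(s_3) + f(s_4)].
Sum ≈ 8.55195.

8.55195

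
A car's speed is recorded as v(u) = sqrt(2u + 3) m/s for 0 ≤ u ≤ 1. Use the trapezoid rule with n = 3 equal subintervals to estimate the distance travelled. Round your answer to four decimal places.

1.9935

Δu = (1 − 0)/3 = 1/3.
v(0) ≈ 1.7321, v(1/3) ≈ 1.9149, v(2/3) ≈ 2.0817, v(1) ≈ 2.2361.
T_3 = (Δu/2)·[v(u_0) + 2v(u_1) + 2v(u_2) + v(u_3)].
Sum ≈ 1.9935.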